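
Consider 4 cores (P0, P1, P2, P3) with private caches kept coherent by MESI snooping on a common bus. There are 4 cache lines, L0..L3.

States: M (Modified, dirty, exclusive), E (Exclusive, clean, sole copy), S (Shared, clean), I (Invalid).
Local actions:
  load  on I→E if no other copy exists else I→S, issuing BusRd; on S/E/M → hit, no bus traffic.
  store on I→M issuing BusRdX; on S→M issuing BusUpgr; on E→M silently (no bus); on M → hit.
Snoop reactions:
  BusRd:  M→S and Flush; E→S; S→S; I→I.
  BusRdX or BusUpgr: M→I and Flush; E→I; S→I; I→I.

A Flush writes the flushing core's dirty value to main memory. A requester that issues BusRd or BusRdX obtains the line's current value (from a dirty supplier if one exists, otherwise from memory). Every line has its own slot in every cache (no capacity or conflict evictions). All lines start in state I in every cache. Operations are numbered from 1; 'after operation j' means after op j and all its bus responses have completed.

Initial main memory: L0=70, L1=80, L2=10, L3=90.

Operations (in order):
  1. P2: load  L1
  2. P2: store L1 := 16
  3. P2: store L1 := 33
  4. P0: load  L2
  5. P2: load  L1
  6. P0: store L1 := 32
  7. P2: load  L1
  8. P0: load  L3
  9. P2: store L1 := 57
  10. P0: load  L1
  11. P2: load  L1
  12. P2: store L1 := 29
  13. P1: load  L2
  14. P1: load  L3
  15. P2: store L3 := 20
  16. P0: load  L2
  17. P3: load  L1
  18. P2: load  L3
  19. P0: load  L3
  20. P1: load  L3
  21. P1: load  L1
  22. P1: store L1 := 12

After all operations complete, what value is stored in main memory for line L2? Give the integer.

step 1: P2: load  L1  ⟶  IIEI  (L1)  txn=BusRd  M[L1]=80
step 2: P2: store L1 := 16  ⟶  IIMI  (L1)  txn=∅  M[L1]=80
step 3: P2: store L1 := 33  ⟶  IIMI  (L1)  txn=∅  M[L1]=80
step 4: P0: load  L2  ⟶  EIII  (L2)  txn=BusRd  M[L2]=10
step 5: P2: load  L1  ⟶  IIMI  (L1)  txn=∅  M[L1]=80
step 6: P0: store L1 := 32  ⟶  MIII  (L1)  txn=BusRdX+Flush  M[L1]=33
step 7: P2: load  L1  ⟶  SISI  (L1)  txn=BusRd+Flush  M[L1]=32
step 8: P0: load  L3  ⟶  EIII  (L3)  txn=BusRd  M[L3]=90
step 9: P2: store L1 := 57  ⟶  IIMI  (L1)  txn=BusUpgr  M[L1]=32
step 10: P0: load  L1  ⟶  SISI  (L1)  txn=BusRd+Flush  M[L1]=57
step 11: P2: load  L1  ⟶  SISI  (L1)  txn=∅  M[L1]=57
step 12: P2: store L1 := 29  ⟶  IIMI  (L1)  txn=BusUpgr  M[L1]=57
step 13: P1: load  L2  ⟶  SSII  (L2)  txn=BusRd  M[L2]=10
step 14: P1: load  L3  ⟶  SSII  (L3)  txn=BusRd  M[L3]=90
step 15: P2: store L3 := 20  ⟶  IIMI  (L3)  txn=BusRdX  M[L3]=90
step 16: P0: load  L2  ⟶  SSII  (L2)  txn=∅  M[L2]=10
step 17: P3: load  L1  ⟶  IISS  (L1)  txn=BusRd+Flush  M[L1]=29
step 18: P2: load  L3  ⟶  IIMI  (L3)  txn=∅  M[L3]=90
step 19: P0: load  L3  ⟶  SISI  (L3)  txn=BusRd+Flush  M[L3]=20
step 20: P1: load  L3  ⟶  SSSI  (L3)  txn=BusRd  M[L3]=20
step 21: P1: load  L1  ⟶  ISSS  (L1)  txn=BusRd  M[L1]=29
step 22: P1: store L1 := 12  ⟶  IMII  (L1)  txn=BusUpgr  M[L1]=29

memory[L2] = 10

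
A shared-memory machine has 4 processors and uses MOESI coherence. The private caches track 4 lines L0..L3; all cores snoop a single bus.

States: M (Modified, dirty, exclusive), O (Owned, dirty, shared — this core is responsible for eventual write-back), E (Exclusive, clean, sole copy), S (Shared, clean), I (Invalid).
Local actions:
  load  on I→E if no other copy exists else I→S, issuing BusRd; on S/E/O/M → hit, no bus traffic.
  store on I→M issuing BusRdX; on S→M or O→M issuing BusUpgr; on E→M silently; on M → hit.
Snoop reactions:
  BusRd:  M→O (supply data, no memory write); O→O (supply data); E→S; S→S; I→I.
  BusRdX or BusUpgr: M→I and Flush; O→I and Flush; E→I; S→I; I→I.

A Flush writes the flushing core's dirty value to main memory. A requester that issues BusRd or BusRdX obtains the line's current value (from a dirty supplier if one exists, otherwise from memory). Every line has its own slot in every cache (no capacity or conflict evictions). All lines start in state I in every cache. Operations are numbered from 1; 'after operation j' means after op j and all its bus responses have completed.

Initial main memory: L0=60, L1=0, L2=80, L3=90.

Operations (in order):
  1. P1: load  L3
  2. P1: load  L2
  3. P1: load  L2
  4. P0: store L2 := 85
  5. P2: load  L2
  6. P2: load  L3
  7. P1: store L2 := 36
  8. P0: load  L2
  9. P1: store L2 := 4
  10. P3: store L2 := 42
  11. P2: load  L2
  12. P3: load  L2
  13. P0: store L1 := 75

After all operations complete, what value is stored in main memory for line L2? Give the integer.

1. P1: load  L3  bus=[BusRd]  L3: P0=I P1=E P2=I P3=I  mem[L3]=90
2. P1: load  L2  bus=[BusRd]  L2: P0=I P1=E P2=I P3=I  mem[L2]=80
3. P1: load  L2  bus=[-]  L2: P0=I P1=E P2=I P3=I  mem[L2]=80
4. P0: store L2 := 85  bus=[BusRdX]  L2: P0=M P1=I P2=I P3=I  mem[L2]=80
5. P2: load  L2  bus=[BusRd]  L2: P0=O P1=I P2=S P3=I  mem[L2]=80
6. P2: load  L3  bus=[BusRd]  L3: P0=I P1=S P2=S P3=I  mem[L3]=90
7. P1: store L2 := 36  bus=[BusRdX,Flush]  L2: P0=I P1=M P2=I P3=I  mem[L2]=85
8. P0: load  L2  bus=[BusRd]  L2: P0=S P1=O P2=I P3=I  mem[L2]=85
9. P1: store L2 := 4  bus=[BusUpgr]  L2: P0=I P1=M P2=I P3=I  mem[L2]=85
10. P3: store L2 := 42  bus=[BusRdX,Flush]  L2: P0=I P1=I P2=I P3=M  mem[L2]=4
11. P2: load  L2  bus=[BusRd]  L2: P0=I P1=I P2=S P3=O  mem[L2]=4
12. P3: load  L2  bus=[-]  L2: P0=I P1=I P2=S P3=O  mem[L2]=4
13. P0: store L1 := 75  bus=[BusRdX]  L1: P0=M P1=I P2=I P3=I  mem[L1]=0

memory[L2] = 4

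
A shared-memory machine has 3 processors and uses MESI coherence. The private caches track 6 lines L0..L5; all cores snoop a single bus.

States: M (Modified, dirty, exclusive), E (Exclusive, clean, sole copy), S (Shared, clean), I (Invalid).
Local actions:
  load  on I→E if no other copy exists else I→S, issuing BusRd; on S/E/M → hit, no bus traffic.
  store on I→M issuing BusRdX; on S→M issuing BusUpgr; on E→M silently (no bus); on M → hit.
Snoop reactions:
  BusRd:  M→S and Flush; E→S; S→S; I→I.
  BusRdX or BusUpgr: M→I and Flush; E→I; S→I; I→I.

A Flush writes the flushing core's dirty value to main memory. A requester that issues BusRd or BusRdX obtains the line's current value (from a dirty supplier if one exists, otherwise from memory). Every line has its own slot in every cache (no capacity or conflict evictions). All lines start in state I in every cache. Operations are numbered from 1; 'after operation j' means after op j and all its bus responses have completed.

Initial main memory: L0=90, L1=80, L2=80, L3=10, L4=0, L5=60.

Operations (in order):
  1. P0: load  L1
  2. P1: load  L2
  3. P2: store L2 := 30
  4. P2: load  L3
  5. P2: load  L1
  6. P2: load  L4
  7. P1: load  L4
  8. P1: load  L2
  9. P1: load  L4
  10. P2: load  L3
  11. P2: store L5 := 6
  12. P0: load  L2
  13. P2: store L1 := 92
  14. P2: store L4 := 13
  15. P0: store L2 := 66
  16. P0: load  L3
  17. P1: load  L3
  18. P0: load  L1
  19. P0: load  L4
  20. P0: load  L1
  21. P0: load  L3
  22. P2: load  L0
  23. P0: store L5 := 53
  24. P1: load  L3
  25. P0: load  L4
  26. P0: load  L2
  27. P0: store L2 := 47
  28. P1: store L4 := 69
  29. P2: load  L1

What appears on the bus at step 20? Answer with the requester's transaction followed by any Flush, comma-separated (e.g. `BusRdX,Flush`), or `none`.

  op1 P0: load  L1 → E/I/I on L1; bus BusRd; mem=80
  op2 P1: load  L2 → I/E/I on L2; bus BusRd; mem=80
  op3 P2: store L2 := 30 → I/I/M on L2; bus BusRdX; mem=80
  op4 P2: load  L3 → I/I/E on L3; bus BusRd; mem=10
  op5 P2: load  L1 → S/I/S on L1; bus BusRd; mem=80
  op6 P2: load  L4 → I/I/E on L4; bus BusRd; mem=0
  op7 P1: load  L4 → I/S/S on L4; bus BusRd; mem=0
  op8 P1: load  L2 → I/S/S on L2; bus BusRd Flush; mem=30
  op9 P1: load  L4 → I/S/S on L4; bus (none); mem=0
  op10 P2: load  L3 → I/I/E on L3; bus (none); mem=10
  op11 P2: store L5 := 6 → I/I/M on L5; bus BusRdX; mem=60
  op12 P0: load  L2 → S/S/S on L2; bus BusRd; mem=30
  op13 P2: store L1 := 92 → I/I/M on L1; bus BusUpgr; mem=80
  op14 P2: store L4 := 13 → I/I/M on L4; bus BusUpgr; mem=0
  op15 P0: store L2 := 66 → M/I/I on L2; bus BusUpgr; mem=30
  op16 P0: load  L3 → S/I/S on L3; bus BusRd; mem=10
  op17 P1: load  L3 → S/S/S on L3; bus BusRd; mem=10
  op18 P0: load  L1 → S/I/S on L1; bus BusRd Flush; mem=92
  op19 P0: load  L4 → S/I/S on L4; bus BusRd Flush; mem=13
  op20 P0: load  L1 → S/I/S on L1; bus (none); mem=92
  op21 P0: load  L3 → S/S/S on L3; bus (none); mem=10
  op22 P2: load  L0 → I/I/E on L0; bus BusRd; mem=90
  op23 P0: store L5 := 53 → M/I/I on L5; bus BusRdX Flush; mem=6
  op24 P1: load  L3 → S/S/S on L3; bus (none); mem=10
  op25 P0: load  L4 → S/I/S on L4; bus (none); mem=13
  op26 P0: load  L2 → M/I/I on L2; bus (none); mem=30
  op27 P0: store L2 := 47 → M/I/I on L2; bus (none); mem=30
  op28 P1: store L4 := 69 → I/M/I on L4; bus BusRdX; mem=13
  op29 P2: load  L1 → S/I/S on L1; bus (none); mem=92

bus = none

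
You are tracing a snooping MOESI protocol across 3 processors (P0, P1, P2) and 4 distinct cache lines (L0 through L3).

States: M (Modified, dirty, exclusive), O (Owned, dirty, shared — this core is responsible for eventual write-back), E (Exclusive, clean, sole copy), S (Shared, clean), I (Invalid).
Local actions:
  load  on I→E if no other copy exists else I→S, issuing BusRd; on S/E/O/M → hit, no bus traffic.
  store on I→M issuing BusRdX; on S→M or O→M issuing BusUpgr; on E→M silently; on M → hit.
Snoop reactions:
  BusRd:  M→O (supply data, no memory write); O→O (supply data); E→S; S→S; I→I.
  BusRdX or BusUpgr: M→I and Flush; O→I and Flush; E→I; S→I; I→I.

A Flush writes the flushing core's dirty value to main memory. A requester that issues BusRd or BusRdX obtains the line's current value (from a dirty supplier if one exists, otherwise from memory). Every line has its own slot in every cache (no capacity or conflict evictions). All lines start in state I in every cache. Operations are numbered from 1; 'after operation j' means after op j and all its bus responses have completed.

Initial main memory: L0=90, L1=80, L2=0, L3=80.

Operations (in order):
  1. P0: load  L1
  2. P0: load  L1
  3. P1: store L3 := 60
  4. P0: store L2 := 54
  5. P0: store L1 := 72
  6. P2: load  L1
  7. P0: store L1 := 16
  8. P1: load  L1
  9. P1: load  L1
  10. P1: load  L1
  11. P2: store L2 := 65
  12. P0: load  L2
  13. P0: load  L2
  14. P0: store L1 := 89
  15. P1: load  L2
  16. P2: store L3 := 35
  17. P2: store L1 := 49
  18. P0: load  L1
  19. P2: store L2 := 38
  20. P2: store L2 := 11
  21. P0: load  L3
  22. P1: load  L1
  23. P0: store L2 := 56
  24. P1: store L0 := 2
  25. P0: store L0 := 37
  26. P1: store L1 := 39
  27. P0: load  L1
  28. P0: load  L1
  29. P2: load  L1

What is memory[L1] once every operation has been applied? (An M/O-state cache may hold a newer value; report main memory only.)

1. P0: load  L1  bus=[BusRd]  L1: P0=E P1=I P2=I  mem[L1]=80
2. P0: load  L1  bus=[-]  L1: P0=E P1=I P2=I  mem[L1]=80
3. P1: store L3 := 60  bus=[BusRdX]  L3: P0=I P1=M P2=I  mem[L3]=80
4. P0: store L2 := 54  bus=[BusRdX]  L2: P0=M P1=I P2=I  mem[L2]=0
5. P0: store L1 := 72  bus=[-]  L1: P0=M P1=I P2=I  mem[L1]=80
6. P2: load  L1  bus=[BusRd]  L1: P0=O P1=I P2=S  mem[L1]=80
7. P0: store L1 := 16  bus=[BusUpgr]  L1: P0=M P1=I P2=I  mem[L1]=80
8. P1: load  L1  bus=[BusRd]  L1: P0=O P1=S P2=I  mem[L1]=80
9. P1: load  L1  bus=[-]  L1: P0=O P1=S P2=I  mem[L1]=80
10. P1: load  L1  bus=[-]  L1: P0=O P1=S P2=I  mem[L1]=80
11. P2: store L2 := 65  bus=[BusRdX,Flush]  L2: P0=I P1=I P2=M  mem[L2]=54
12. P0: load  L2  bus=[BusRd]  L2: P0=S P1=I P2=O  mem[L2]=54
13. P0: load  L2  bus=[-]  L2: P0=S P1=I P2=O  mem[L2]=54
14. P0: store L1 := 89  bus=[BusUpgr]  L1: P0=M P1=I P2=I  mem[L1]=80
15. P1: load  L2  bus=[BusRd]  L2: P0=S P1=S P2=O  mem[L2]=54
16. P2: store L3 := 35  bus=[BusRdX,Flush]  L3: P0=I P1=I P2=M  mem[L3]=60
17. P2: store L1 := 49  bus=[BusRdX,Flush]  L1: P0=I P1=I P2=M  mem[L1]=89
18. P0: load  L1  bus=[BusRd]  L1: P0=S P1=I P2=O  mem[L1]=89
19. P2: store L2 := 38  bus=[BusUpgr]  L2: P0=I P1=I P2=M  mem[L2]=54
20. P2: store L2 := 11  bus=[-]  L2: P0=I P1=I P2=M  mem[L2]=54
21. P0: load  L3  bus=[BusRd]  L3: P0=S P1=I P2=O  mem[L3]=60
22. P1: load  L1  bus=[BusRd]  L1: P0=S P1=S P2=O  mem[L1]=89
23. P0: store L2 := 56  bus=[BusRdX,Flush]  L2: P0=M P1=I P2=I  mem[L2]=11
24. P1: store L0 := 2  bus=[BusRdX]  L0: P0=I P1=M P2=I  mem[L0]=90
25. P0: store L0 := 37  bus=[BusRdX,Flush]  L0: P0=M P1=I P2=I  mem[L0]=2
26. P1: store L1 := 39  bus=[BusUpgr,Flush]  L1: P0=I P1=M P2=I  mem[L1]=49
27. P0: load  L1  bus=[BusRd]  L1: P0=S P1=O P2=I  mem[L1]=49
28. P0: load  L1  bus=[-]  L1: P0=S P1=O P2=I  mem[L1]=49
29. P2: load  L1  bus=[BusRd]  L1: P0=S P1=O P2=S  mem[L1]=49

memory[L1] = 49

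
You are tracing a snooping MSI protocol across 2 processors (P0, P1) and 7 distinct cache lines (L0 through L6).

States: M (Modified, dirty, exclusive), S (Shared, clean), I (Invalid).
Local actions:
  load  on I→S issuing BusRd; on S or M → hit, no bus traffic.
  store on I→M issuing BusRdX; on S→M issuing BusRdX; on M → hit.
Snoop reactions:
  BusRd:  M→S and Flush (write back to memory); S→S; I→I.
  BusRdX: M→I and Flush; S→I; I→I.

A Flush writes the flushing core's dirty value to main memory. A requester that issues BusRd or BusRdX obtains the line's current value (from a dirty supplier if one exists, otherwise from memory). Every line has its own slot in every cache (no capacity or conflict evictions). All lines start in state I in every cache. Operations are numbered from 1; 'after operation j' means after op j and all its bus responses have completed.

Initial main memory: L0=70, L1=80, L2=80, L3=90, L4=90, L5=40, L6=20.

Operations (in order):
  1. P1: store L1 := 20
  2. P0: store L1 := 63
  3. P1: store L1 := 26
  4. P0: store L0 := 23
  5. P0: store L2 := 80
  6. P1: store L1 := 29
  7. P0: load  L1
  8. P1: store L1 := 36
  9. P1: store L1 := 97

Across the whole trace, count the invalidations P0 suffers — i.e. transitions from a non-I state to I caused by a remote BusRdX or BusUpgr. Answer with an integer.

invalidations = 2

step 1: P1: store L1 := 20  ⟶  IM  (L1)  txn=BusRdX  M[L1]=80
step 2: P0: store L1 := 63  ⟶  MI  (L1)  txn=BusRdX+Flush  M[L1]=20
step 3: P1: store L1 := 26  ⟶  IM  (L1)  txn=BusRdX+Flush  M[L1]=63
step 4: P0: store L0 := 23  ⟶  MI  (L0)  txn=BusRdX  M[L0]=70
step 5: P0: store L2 := 80  ⟶  MI  (L2)  txn=BusRdX  M[L2]=80
step 6: P1: store L1 := 29  ⟶  IM  (L1)  txn=∅  M[L1]=63
step 7: P0: load  L1  ⟶  SS  (L1)  txn=BusRd+Flush  M[L1]=29
step 8: P1: store L1 := 36  ⟶  IM  (L1)  txn=BusRdX  M[L1]=29
step 9: P1: store L1 := 97  ⟶  IM  (L1)  txn=∅  M[L1]=29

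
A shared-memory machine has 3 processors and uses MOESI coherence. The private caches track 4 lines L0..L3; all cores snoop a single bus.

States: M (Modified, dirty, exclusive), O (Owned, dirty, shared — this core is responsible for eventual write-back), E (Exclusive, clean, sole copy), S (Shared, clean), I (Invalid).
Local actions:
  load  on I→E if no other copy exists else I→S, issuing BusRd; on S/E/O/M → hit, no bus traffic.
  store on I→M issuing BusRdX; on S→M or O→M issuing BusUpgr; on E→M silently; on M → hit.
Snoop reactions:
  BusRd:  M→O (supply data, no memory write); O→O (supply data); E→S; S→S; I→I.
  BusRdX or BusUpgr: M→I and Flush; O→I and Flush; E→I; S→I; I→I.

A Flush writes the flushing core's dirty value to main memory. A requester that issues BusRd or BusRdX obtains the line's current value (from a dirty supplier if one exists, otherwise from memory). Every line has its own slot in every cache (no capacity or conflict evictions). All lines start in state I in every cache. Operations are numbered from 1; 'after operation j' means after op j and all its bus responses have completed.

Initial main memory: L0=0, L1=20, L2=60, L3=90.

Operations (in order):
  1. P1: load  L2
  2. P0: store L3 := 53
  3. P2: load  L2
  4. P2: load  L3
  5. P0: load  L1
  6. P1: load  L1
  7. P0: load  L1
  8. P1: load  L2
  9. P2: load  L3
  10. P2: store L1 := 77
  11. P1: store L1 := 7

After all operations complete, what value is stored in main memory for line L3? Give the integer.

[1] P1: load  L2 | P0:I, P1:E(60), P2:I | bus: BusRd
[2] P0: store L3 := 53 | P0:M(53), P1:I, P2:I | bus: BusRdX
[3] P2: load  L2 | P0:I, P1:S(60), P2:S(60) | bus: BusRd
[4] P2: load  L3 | P0:O(53), P1:I, P2:S(53) | bus: BusRd
[5] P0: load  L1 | P0:E(20), P1:I, P2:I | bus: BusRd
[6] P1: load  L1 | P0:S(20), P1:S(20), P2:I | bus: BusRd
[7] P0: load  L1 | P0:S(20), P1:S(20), P2:I | bus: none
[8] P1: load  L2 | P0:I, P1:S(60), P2:S(60) | bus: none
[9] P2: load  L3 | P0:O(53), P1:I, P2:S(53) | bus: none
[10] P2: store L1 := 77 | P0:I, P1:I, P2:M(77) | bus: BusRdX
[11] P1: store L1 := 7 | P0:I, P1:M(7), P2:I | bus: BusRdX,Flush

memory[L3] = 90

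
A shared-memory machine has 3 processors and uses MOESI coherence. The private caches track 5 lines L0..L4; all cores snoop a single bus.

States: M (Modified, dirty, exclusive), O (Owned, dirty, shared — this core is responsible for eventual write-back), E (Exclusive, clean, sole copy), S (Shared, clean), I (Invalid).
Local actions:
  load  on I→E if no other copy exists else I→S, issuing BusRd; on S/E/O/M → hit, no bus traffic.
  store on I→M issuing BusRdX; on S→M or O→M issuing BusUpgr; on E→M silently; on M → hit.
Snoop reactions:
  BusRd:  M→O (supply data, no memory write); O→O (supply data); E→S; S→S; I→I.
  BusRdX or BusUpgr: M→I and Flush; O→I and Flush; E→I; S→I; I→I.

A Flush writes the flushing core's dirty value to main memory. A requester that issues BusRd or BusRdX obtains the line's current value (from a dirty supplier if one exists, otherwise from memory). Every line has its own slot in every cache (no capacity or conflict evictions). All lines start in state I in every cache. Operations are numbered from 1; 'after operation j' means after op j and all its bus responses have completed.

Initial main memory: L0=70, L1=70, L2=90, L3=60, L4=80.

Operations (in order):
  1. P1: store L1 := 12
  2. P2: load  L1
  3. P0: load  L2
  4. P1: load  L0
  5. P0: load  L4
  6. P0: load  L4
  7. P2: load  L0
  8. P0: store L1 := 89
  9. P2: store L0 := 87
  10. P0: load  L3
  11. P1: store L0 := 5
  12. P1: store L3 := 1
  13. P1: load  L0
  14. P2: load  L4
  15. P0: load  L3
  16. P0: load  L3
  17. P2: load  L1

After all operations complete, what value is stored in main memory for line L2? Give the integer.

memory[L2] = 90

step 1: P1: store L1 := 12  ⟶  IMI  (L1)  txn=BusRdX  M[L1]=70
step 2: P2: load  L1  ⟶  IOS  (L1)  txn=BusRd  M[L1]=70
step 3: P0: load  L2  ⟶  EII  (L2)  txn=BusRd  M[L2]=90
step 4: P1: load  L0  ⟶  IEI  (L0)  txn=BusRd  M[L0]=70
step 5: P0: load  L4  ⟶  EII  (L4)  txn=BusRd  M[L4]=80
step 6: P0: load  L4  ⟶  EII  (L4)  txn=∅  M[L4]=80
step 7: P2: load  L0  ⟶  ISS  (L0)  txn=BusRd  M[L0]=70
step 8: P0: store L1 := 89  ⟶  MII  (L1)  txn=BusRdX+Flush  M[L1]=12
step 9: P2: store L0 := 87  ⟶  IIM  (L0)  txn=BusUpgr  M[L0]=70
step 10: P0: load  L3  ⟶  EII  (L3)  txn=BusRd  M[L3]=60
step 11: P1: store L0 := 5  ⟶  IMI  (L0)  txn=BusRdX+Flush  M[L0]=87
step 12: P1: store L3 := 1  ⟶  IMI  (L3)  txn=BusRdX  M[L3]=60
step 13: P1: load  L0  ⟶  IMI  (L0)  txn=∅  M[L0]=87
step 14: P2: load  L4  ⟶  SIS  (L4)  txn=BusRd  M[L4]=80
step 15: P0: load  L3  ⟶  SOI  (L3)  txn=BusRd  M[L3]=60
step 16: P0: load  L3  ⟶  SOI  (L3)  txn=∅  M[L3]=60
step 17: P2: load  L1  ⟶  OIS  (L1)  txn=BusRd  M[L1]=12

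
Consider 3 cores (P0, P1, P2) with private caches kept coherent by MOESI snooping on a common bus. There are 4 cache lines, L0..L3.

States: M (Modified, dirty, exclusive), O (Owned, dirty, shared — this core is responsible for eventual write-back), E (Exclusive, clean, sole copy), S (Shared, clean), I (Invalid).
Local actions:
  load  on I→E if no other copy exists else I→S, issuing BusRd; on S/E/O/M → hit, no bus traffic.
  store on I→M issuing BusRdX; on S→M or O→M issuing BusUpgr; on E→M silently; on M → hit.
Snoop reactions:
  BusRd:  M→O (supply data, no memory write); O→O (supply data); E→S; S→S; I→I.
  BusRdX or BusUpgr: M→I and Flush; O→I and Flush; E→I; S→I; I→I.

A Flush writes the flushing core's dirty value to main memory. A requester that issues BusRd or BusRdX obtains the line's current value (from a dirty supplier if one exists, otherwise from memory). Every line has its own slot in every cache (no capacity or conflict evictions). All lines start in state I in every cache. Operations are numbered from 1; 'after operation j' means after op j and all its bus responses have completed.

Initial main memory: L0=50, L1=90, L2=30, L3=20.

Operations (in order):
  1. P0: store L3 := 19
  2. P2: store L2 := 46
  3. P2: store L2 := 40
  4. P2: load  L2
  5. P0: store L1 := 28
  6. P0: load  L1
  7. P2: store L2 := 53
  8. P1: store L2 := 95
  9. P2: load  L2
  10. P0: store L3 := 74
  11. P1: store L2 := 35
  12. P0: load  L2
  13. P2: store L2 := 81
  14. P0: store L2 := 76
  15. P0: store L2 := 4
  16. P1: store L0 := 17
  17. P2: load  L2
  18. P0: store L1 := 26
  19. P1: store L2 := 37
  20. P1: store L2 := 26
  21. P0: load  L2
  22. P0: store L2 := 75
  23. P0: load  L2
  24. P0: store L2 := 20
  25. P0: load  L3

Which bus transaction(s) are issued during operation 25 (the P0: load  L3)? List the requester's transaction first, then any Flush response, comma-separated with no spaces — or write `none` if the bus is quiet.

bus = none

1. P0: store L3 := 19  bus=[BusRdX]  L3: P0=M P1=I P2=I  mem[L3]=20
2. P2: store L2 := 46  bus=[BusRdX]  L2: P0=I P1=I P2=M  mem[L2]=30
3. P2: store L2 := 40  bus=[-]  L2: P0=I P1=I P2=M  mem[L2]=30
4. P2: load  L2  bus=[-]  L2: P0=I P1=I P2=M  mem[L2]=30
5. P0: store L1 := 28  bus=[BusRdX]  L1: P0=M P1=I P2=I  mem[L1]=90
6. P0: load  L1  bus=[-]  L1: P0=M P1=I P2=I  mem[L1]=90
7. P2: store L2 := 53  bus=[-]  L2: P0=I P1=I P2=M  mem[L2]=30
8. P1: store L2 := 95  bus=[BusRdX,Flush]  L2: P0=I P1=M P2=I  mem[L2]=53
9. P2: load  L2  bus=[BusRd]  L2: P0=I P1=O P2=S  mem[L2]=53
10. P0: store L3 := 74  bus=[-]  L3: P0=M P1=I P2=I  mem[L3]=20
11. P1: store L2 := 35  bus=[BusUpgr]  L2: P0=I P1=M P2=I  mem[L2]=53
12. P0: load  L2  bus=[BusRd]  L2: P0=S P1=O P2=I  mem[L2]=53
13. P2: store L2 := 81  bus=[BusRdX,Flush]  L2: P0=I P1=I P2=M  mem[L2]=35
14. P0: store L2 := 76  bus=[BusRdX,Flush]  L2: P0=M P1=I P2=I  mem[L2]=81
15. P0: store L2 := 4  bus=[-]  L2: P0=M P1=I P2=I  mem[L2]=81
16. P1: store L0 := 17  bus=[BusRdX]  L0: P0=I P1=M P2=I  mem[L0]=50
17. P2: load  L2  bus=[BusRd]  L2: P0=O P1=I P2=S  mem[L2]=81
18. P0: store L1 := 26  bus=[-]  L1: P0=M P1=I P2=I  mem[L1]=90
19. P1: store L2 := 37  bus=[BusRdX,Flush]  L2: P0=I P1=M P2=I  mem[L2]=4
20. P1: store L2 := 26  bus=[-]  L2: P0=I P1=M P2=I  mem[L2]=4
21. P0: load  L2  bus=[BusRd]  L2: P0=S P1=O P2=I  mem[L2]=4
22. P0: store L2 := 75  bus=[BusUpgr,Flush]  L2: P0=M P1=I P2=I  mem[L2]=26
23. P0: load  L2  bus=[-]  L2: P0=M P1=I P2=I  mem[L2]=26
24. P0: store L2 := 20  bus=[-]  L2: P0=M P1=I P2=I  mem[L2]=26
25. P0: load  L3  bus=[-]  L3: P0=M P1=I P2=I  mem[L3]=20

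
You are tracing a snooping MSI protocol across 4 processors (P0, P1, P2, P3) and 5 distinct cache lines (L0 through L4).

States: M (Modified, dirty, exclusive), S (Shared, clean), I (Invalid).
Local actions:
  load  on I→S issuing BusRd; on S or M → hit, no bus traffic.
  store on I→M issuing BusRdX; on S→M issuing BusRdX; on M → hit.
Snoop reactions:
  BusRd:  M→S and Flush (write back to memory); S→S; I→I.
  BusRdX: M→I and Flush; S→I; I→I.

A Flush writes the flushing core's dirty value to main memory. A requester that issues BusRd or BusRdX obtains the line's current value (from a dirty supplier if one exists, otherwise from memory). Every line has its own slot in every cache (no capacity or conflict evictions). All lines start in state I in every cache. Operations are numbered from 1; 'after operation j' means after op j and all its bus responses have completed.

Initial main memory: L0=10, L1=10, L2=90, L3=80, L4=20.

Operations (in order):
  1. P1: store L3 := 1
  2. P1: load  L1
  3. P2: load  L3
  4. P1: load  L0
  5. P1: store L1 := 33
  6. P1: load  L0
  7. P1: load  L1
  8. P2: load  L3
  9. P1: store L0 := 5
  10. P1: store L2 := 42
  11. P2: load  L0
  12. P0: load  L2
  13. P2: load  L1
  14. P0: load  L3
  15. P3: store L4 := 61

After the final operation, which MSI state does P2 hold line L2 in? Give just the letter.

state = I

[1] P1: store L3 := 1 | P0:I, P1:M(1), P2:I, P3:I | bus: BusRdX
[2] P1: load  L1 | P0:I, P1:S(10), P2:I, P3:I | bus: BusRd
[3] P2: load  L3 | P0:I, P1:S(1), P2:S(1), P3:I | bus: BusRd,Flush
[4] P1: load  L0 | P0:I, P1:S(10), P2:I, P3:I | bus: BusRd
[5] P1: store L1 := 33 | P0:I, P1:M(33), P2:I, P3:I | bus: BusRdX
[6] P1: load  L0 | P0:I, P1:S(10), P2:I, P3:I | bus: none
[7] P1: load  L1 | P0:I, P1:M(33), P2:I, P3:I | bus: none
[8] P2: load  L3 | P0:I, P1:S(1), P2:S(1), P3:I | bus: none
[9] P1: store L0 := 5 | P0:I, P1:M(5), P2:I, P3:I | bus: BusRdX
[10] P1: store L2 := 42 | P0:I, P1:M(42), P2:I, P3:I | bus: BusRdX
[11] P2: load  L0 | P0:I, P1:S(5), P2:S(5), P3:I | bus: BusRd,Flush
[12] P0: load  L2 | P0:S(42), P1:S(42), P2:I, P3:I | bus: BusRd,Flush
[13] P2: load  L1 | P0:I, P1:S(33), P2:S(33), P3:I | bus: BusRd,Flush
[14] P0: load  L3 | P0:S(1), P1:S(1), P2:S(1), P3:I | bus: BusRd
[15] P3: store L4 := 61 | P0:I, P1:I, P2:I, P3:M(61) | bus: BusRdX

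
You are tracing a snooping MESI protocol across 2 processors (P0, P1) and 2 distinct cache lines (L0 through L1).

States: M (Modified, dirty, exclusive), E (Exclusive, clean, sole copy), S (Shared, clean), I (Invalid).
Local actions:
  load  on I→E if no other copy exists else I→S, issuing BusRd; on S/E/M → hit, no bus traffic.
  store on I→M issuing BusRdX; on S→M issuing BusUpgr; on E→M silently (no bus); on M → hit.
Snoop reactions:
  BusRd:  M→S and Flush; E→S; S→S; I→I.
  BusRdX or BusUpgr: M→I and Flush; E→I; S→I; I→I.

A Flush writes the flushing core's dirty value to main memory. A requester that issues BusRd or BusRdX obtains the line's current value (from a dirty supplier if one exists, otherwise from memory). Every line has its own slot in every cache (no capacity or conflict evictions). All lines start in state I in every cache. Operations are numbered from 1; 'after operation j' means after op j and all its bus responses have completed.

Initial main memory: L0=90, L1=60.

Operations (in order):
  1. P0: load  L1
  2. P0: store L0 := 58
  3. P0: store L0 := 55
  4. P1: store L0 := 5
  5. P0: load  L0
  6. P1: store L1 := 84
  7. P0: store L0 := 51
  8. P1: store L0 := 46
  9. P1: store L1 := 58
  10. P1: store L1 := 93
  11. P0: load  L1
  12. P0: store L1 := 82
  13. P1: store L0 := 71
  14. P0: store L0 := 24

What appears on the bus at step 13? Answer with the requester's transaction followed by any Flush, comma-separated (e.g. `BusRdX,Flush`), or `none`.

[1] P0: load  L1 | P0:E(60), P1:I | bus: BusRd
[2] P0: store L0 := 58 | P0:M(58), P1:I | bus: BusRdX
[3] P0: store L0 := 55 | P0:M(55), P1:I | bus: none
[4] P1: store L0 := 5 | P0:I, P1:M(5) | bus: BusRdX,Flush
[5] P0: load  L0 | P0:S(5), P1:S(5) | bus: BusRd,Flush
[6] P1: store L1 := 84 | P0:I, P1:M(84) | bus: BusRdX
[7] P0: store L0 := 51 | P0:M(51), P1:I | bus: BusUpgr
[8] P1: store L0 := 46 | P0:I, P1:M(46) | bus: BusRdX,Flush
[9] P1: store L1 := 58 | P0:I, P1:M(58) | bus: none
[10] P1: store L1 := 93 | P0:I, P1:M(93) | bus: none
[11] P0: load  L1 | P0:S(93), P1:S(93) | bus: BusRd,Flush
[12] P0: store L1 := 82 | P0:M(82), P1:I | bus: BusUpgr
[13] P1: store L0 := 71 | P0:I, P1:M(71) | bus: none
[14] P0: store L0 := 24 | P0:M(24), P1:I | bus: BusRdX,Flush

bus = none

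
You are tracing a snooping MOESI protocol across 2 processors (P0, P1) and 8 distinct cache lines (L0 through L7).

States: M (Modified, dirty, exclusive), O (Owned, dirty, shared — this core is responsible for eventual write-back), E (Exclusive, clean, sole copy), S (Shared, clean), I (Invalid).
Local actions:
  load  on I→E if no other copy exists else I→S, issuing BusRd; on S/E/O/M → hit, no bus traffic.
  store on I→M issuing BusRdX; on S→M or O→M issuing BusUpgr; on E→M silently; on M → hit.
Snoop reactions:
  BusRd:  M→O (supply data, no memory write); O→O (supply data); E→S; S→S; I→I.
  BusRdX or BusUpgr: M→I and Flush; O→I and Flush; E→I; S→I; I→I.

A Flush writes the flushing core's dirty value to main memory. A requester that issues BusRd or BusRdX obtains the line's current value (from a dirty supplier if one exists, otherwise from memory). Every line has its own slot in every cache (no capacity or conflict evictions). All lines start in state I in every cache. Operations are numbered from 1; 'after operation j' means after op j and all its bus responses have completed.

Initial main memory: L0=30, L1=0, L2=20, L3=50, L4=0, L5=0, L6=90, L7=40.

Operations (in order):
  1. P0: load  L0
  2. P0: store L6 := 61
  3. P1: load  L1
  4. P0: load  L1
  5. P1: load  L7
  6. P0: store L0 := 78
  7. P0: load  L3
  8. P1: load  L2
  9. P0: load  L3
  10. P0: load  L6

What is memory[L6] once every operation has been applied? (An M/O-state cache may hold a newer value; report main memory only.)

1. P0: load  L0  bus=[BusRd]  L0: P0=E P1=I  mem[L0]=30
2. P0: store L6 := 61  bus=[BusRdX]  L6: P0=M P1=I  mem[L6]=90
3. P1: load  L1  bus=[BusRd]  L1: P0=I P1=E  mem[L1]=0
4. P0: load  L1  bus=[BusRd]  L1: P0=S P1=S  mem[L1]=0
5. P1: load  L7  bus=[BusRd]  L7: P0=I P1=E  mem[L7]=40
6. P0: store L0 := 78  bus=[-]  L0: P0=M P1=I  mem[L0]=30
7. P0: load  L3  bus=[BusRd]  L3: P0=E P1=I  mem[L3]=50
8. P1: load  L2  bus=[BusRd]  L2: P0=I P1=E  mem[L2]=20
9. P0: load  L3  bus=[-]  L3: P0=E P1=I  mem[L3]=50
10. P0: load  L6  bus=[-]  L6: P0=M P1=I  mem[L6]=90

memory[L6] = 90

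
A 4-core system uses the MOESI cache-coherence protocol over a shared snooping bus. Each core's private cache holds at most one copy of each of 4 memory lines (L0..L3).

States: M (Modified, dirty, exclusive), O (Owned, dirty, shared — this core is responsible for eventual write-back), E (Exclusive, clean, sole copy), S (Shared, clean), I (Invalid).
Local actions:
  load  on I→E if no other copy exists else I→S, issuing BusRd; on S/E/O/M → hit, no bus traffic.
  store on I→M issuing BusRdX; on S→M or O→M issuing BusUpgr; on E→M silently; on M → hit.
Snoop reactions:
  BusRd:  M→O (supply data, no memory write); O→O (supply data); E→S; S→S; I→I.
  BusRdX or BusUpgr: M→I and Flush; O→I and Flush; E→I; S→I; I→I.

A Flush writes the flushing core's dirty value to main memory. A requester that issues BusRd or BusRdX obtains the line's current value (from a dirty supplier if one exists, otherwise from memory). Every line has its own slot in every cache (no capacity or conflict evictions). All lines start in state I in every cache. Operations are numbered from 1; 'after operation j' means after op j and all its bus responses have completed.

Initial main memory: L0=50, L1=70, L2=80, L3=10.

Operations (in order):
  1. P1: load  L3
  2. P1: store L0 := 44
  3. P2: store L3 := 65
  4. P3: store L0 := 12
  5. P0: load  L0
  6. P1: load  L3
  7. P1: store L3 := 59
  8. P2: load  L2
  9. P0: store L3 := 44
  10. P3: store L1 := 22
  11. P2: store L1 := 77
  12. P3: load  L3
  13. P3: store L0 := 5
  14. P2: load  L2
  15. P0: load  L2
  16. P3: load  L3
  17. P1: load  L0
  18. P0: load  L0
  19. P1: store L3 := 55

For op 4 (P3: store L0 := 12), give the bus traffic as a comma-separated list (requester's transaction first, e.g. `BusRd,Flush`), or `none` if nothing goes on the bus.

  op1 P1: load  L3 → I/E/I/I on L3; bus BusRd; mem=10
  op2 P1: store L0 := 44 → I/M/I/I on L0; bus BusRdX; mem=50
  op3 P2: store L3 := 65 → I/I/M/I on L3; bus BusRdX; mem=10
  op4 P3: store L0 := 12 → I/I/I/M on L0; bus BusRdX Flush; mem=44
  op5 P0: load  L0 → S/I/I/O on L0; bus BusRd; mem=44
  op6 P1: load  L3 → I/S/O/I on L3; bus BusRd; mem=10
  op7 P1: store L3 := 59 → I/M/I/I on L3; bus BusUpgr Flush; mem=65
  op8 P2: load  L2 → I/I/E/I on L2; bus BusRd; mem=80
  op9 P0: store L3 := 44 → M/I/I/I on L3; bus BusRdX Flush; mem=59
  op10 P3: store L1 := 22 → I/I/I/M on L1; bus BusRdX; mem=70
  op11 P2: store L1 := 77 → I/I/M/I on L1; bus BusRdX Flush; mem=22
  op12 P3: load  L3 → O/I/I/S on L3; bus BusRd; mem=59
  op13 P3: store L0 := 5 → I/I/I/M on L0; bus BusUpgr; mem=44
  op14 P2: load  L2 → I/I/E/I on L2; bus (none); mem=80
  op15 P0: load  L2 → S/I/S/I on L2; bus BusRd; mem=80
  op16 P3: load  L3 → O/I/I/S on L3; bus (none); mem=59
  op17 P1: load  L0 → I/S/I/O on L0; bus BusRd; mem=44
  op18 P0: load  L0 → S/S/I/O on L0; bus BusRd; mem=44
  op19 P1: store L3 := 55 → I/M/I/I on L3; bus BusRdX Flush; mem=44

bus = BusRdX,Flush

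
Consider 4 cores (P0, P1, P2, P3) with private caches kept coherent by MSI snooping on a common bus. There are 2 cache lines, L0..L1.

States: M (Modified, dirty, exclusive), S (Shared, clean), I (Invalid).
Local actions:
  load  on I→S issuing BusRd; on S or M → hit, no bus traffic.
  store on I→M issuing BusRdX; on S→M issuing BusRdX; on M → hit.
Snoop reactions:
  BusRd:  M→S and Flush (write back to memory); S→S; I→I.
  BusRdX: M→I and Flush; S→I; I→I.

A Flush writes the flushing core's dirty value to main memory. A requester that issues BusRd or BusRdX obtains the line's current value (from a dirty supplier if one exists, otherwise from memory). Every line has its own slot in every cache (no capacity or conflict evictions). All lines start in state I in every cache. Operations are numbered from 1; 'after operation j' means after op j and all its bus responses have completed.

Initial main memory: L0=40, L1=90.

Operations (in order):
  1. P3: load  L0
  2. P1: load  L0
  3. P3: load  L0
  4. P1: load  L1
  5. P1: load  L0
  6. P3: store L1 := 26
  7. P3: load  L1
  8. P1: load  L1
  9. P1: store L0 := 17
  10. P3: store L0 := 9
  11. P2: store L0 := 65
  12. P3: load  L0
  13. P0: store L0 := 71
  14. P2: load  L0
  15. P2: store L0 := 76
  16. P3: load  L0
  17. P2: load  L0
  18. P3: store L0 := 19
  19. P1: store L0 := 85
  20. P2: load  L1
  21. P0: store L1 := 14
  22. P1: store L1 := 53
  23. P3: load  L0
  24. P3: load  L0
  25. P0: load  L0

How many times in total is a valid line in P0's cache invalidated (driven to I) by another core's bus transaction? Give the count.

1. P3: load  L0  bus=[BusRd]  L0: P0=I P1=I P2=I P3=S  mem[L0]=40
2. P1: load  L0  bus=[BusRd]  L0: P0=I P1=S P2=I P3=S  mem[L0]=40
3. P3: load  L0  bus=[-]  L0: P0=I P1=S P2=I P3=S  mem[L0]=40
4. P1: load  L1  bus=[BusRd]  L1: P0=I P1=S P2=I P3=I  mem[L1]=90
5. P1: load  L0  bus=[-]  L0: P0=I P1=S P2=I P3=S  mem[L0]=40
6. P3: store L1 := 26  bus=[BusRdX]  L1: P0=I P1=I P2=I P3=M  mem[L1]=90
7. P3: load  L1  bus=[-]  L1: P0=I P1=I P2=I P3=M  mem[L1]=90
8. P1: load  L1  bus=[BusRd,Flush]  L1: P0=I P1=S P2=I P3=S  mem[L1]=26
9. P1: store L0 := 17  bus=[BusRdX]  L0: P0=I P1=M P2=I P3=I  mem[L0]=40
10. P3: store L0 := 9  bus=[BusRdX,Flush]  L0: P0=I P1=I P2=I P3=M  mem[L0]=17
11. P2: store L0 := 65  bus=[BusRdX,Flush]  L0: P0=I P1=I P2=M P3=I  mem[L0]=9
12. P3: load  L0  bus=[BusRd,Flush]  L0: P0=I P1=I P2=S P3=S  mem[L0]=65
13. P0: store L0 := 71  bus=[BusRdX]  L0: P0=M P1=I P2=I P3=I  mem[L0]=65
14. P2: load  L0  bus=[BusRd,Flush]  L0: P0=S P1=I P2=S P3=I  mem[L0]=71
15. P2: store L0 := 76  bus=[BusRdX]  L0: P0=I P1=I P2=M P3=I  mem[L0]=71
16. P3: load  L0  bus=[BusRd,Flush]  L0: P0=I P1=I P2=S P3=S  mem[L0]=76
17. P2: load  L0  bus=[-]  L0: P0=I P1=I P2=S P3=S  mem[L0]=76
18. P3: store L0 := 19  bus=[BusRdX]  L0: P0=I P1=I P2=I P3=M  mem[L0]=76
19. P1: store L0 := 85  bus=[BusRdX,Flush]  L0: P0=I P1=M P2=I P3=I  mem[L0]=19
20. P2: load  L1  bus=[BusRd]  L1: P0=I P1=S P2=S P3=S  mem[L1]=26
21. P0: store L1 := 14  bus=[BusRdX]  L1: P0=M P1=I P2=I P3=I  mem[L1]=26
22. P1: store L1 := 53  bus=[BusRdX,Flush]  L1: P0=I P1=M P2=I P3=I  mem[L1]=14
23. P3: load  L0  bus=[BusRd,Flush]  L0: P0=I P1=S P2=I P3=S  mem[L0]=85
24. P3: load  L0  bus=[-]  L0: P0=I P1=S P2=I P3=S  mem[L0]=85
25. P0: load  L0  bus=[BusRd]  L0: P0=S P1=S P2=I P3=S  mem[L0]=85

invalidations = 2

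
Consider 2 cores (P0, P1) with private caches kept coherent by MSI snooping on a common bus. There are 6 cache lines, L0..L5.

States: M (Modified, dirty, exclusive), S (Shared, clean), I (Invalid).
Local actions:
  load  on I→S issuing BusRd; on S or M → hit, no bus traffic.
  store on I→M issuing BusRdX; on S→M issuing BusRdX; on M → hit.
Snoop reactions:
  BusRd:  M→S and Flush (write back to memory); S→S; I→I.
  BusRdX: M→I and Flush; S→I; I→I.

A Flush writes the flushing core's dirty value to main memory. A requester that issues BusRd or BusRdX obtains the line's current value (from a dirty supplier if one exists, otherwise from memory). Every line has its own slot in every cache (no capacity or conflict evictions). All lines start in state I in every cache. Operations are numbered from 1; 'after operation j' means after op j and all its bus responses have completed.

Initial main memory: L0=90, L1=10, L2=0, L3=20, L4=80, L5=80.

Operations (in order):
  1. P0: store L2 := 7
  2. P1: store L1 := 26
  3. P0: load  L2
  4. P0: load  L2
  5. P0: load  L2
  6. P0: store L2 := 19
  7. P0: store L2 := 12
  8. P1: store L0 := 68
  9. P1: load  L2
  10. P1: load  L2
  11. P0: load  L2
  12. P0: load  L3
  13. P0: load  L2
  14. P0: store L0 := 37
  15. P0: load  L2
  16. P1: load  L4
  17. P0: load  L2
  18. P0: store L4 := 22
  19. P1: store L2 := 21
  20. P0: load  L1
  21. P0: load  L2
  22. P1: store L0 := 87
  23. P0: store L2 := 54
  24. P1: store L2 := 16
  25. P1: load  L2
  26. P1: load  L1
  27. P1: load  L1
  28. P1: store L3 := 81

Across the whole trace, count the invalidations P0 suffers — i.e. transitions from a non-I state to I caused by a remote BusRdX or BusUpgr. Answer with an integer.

[1] P0: store L2 := 7 | P0:M(7), P1:I | bus: BusRdX
[2] P1: store L1 := 26 | P0:I, P1:M(26) | bus: BusRdX
[3] P0: load  L2 | P0:M(7), P1:I | bus: none
[4] P0: load  L2 | P0:M(7), P1:I | bus: none
[5] P0: load  L2 | P0:M(7), P1:I | bus: none
[6] P0: store L2 := 19 | P0:M(19), P1:I | bus: none
[7] P0: store L2 := 12 | P0:M(12), P1:I | bus: none
[8] P1: store L0 := 68 | P0:I, P1:M(68) | bus: BusRdX
[9] P1: load  L2 | P0:S(12), P1:S(12) | bus: BusRd,Flush
[10] P1: load  L2 | P0:S(12), P1:S(12) | bus: none
[11] P0: load  L2 | P0:S(12), P1:S(12) | bus: none
[12] P0: load  L3 | P0:S(20), P1:I | bus: BusRd
[13] P0: load  L2 | P0:S(12), P1:S(12) | bus: none
[14] P0: store L0 := 37 | P0:M(37), P1:I | bus: BusRdX,Flush
[15] P0: load  L2 | P0:S(12), P1:S(12) | bus: none
[16] P1: load  L4 | P0:I, P1:S(80) | bus: BusRd
[17] P0: load  L2 | P0:S(12), P1:S(12) | bus: none
[18] P0: store L4 := 22 | P0:M(22), P1:I | bus: BusRdX
[19] P1: store L2 := 21 | P0:I, P1:M(21) | bus: BusRdX
[20] P0: load  L1 | P0:S(26), P1:S(26) | bus: BusRd,Flush
[21] P0: load  L2 | P0:S(21), P1:S(21) | bus: BusRd,Flush
[22] P1: store L0 := 87 | P0:I, P1:M(87) | bus: BusRdX,Flush
[23] P0: store L2 := 54 | P0:M(54), P1:I | bus: BusRdX
[24] P1: store L2 := 16 | P0:I, P1:M(16) | bus: BusRdX,Flush
[25] P1: load  L2 | P0:I, P1:M(16) | bus: none
[26] P1: load  L1 | P0:S(26), P1:S(26) | bus: none
[27] P1: load  L1 | P0:S(26), P1:S(26) | bus: none
[28] P1: store L3 := 81 | P0:I, P1:M(81) | bus: BusRdX

invalidations = 4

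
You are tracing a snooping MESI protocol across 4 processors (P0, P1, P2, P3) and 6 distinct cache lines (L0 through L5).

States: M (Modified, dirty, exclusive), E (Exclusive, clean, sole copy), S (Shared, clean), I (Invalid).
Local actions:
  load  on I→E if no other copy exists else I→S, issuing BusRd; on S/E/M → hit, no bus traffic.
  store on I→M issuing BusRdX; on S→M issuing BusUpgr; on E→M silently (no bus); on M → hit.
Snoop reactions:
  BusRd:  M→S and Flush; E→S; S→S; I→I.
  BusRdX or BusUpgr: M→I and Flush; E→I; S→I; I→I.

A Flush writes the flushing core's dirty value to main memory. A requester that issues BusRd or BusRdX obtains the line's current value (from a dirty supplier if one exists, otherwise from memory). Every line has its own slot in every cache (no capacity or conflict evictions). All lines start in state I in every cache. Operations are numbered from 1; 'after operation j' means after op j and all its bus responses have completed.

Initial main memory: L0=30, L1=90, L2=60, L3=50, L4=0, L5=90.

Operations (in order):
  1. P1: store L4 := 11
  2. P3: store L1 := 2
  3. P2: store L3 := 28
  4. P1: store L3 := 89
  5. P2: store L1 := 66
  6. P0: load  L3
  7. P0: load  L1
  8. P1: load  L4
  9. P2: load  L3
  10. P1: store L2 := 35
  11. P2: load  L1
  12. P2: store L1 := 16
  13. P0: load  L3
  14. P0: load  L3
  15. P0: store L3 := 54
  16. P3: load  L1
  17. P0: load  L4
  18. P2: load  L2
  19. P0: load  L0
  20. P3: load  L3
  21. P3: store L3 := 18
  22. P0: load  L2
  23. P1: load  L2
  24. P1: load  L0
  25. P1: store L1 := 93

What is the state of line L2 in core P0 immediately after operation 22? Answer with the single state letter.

step 1: P1: store L4 := 11  ⟶  IMII  (L4)  txn=BusRdX  M[L4]=0
step 2: P3: store L1 := 2  ⟶  IIIM  (L1)  txn=BusRdX  M[L1]=90
step 3: P2: store L3 := 28  ⟶  IIMI  (L3)  txn=BusRdX  M[L3]=50
step 4: P1: store L3 := 89  ⟶  IMII  (L3)  txn=BusRdX+Flush  M[L3]=28
step 5: P2: store L1 := 66  ⟶  IIMI  (L1)  txn=BusRdX+Flush  M[L1]=2
step 6: P0: load  L3  ⟶  SSII  (L3)  txn=BusRd+Flush  M[L3]=89
step 7: P0: load  L1  ⟶  SISI  (L1)  txn=BusRd+Flush  M[L1]=66
step 8: P1: load  L4  ⟶  IMII  (L4)  txn=∅  M[L4]=0
step 9: P2: load  L3  ⟶  SSSI  (L3)  txn=BusRd  M[L3]=89
step 10: P1: store L2 := 35  ⟶  IMII  (L2)  txn=BusRdX  M[L2]=60
step 11: P2: load  L1  ⟶  SISI  (L1)  txn=∅  M[L1]=66
step 12: P2: store L1 := 16  ⟶  IIMI  (L1)  txn=BusUpgr  M[L1]=66
step 13: P0: load  L3  ⟶  SSSI  (L3)  txn=∅  M[L3]=89
step 14: P0: load  L3  ⟶  SSSI  (L3)  txn=∅  M[L3]=89
step 15: P0: store L3 := 54  ⟶  MIII  (L3)  txn=BusUpgr  M[L3]=89
step 16: P3: load  L1  ⟶  IISS  (L1)  txn=BusRd+Flush  M[L1]=16
step 17: P0: load  L4  ⟶  SSII  (L4)  txn=BusRd+Flush  M[L4]=11
step 18: P2: load  L2  ⟶  ISSI  (L2)  txn=BusRd+Flush  M[L2]=35
step 19: P0: load  L0  ⟶  EIII  (L0)  txn=BusRd  M[L0]=30
step 20: P3: load  L3  ⟶  SIIS  (L3)  txn=BusRd+Flush  M[L3]=54
step 21: P3: store L3 := 18  ⟶  IIIM  (L3)  txn=BusUpgr  M[L3]=54
step 22: P0: load  L2  ⟶  SSSI  (L2)  txn=BusRd  M[L2]=35
step 23: P1: load  L2  ⟶  SSSI  (L2)  txn=∅  M[L2]=35
step 24: P1: load  L0  ⟶  SSII  (L0)  txn=BusRd  M[L0]=30
step 25: P1: store L1 := 93  ⟶  IMII  (L1)  txn=BusRdX  M[L1]=16

state = S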